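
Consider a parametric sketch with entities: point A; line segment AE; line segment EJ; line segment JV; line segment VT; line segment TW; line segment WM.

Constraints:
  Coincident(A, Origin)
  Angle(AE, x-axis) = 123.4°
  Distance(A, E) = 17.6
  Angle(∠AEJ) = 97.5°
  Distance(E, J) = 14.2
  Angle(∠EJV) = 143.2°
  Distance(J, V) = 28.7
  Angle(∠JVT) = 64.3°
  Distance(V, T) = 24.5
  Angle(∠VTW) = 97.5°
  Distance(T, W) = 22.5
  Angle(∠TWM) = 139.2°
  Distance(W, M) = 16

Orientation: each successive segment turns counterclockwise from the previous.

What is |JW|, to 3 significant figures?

15.4

∠JVT = 64.3° gives VT at -1.60° from the x-axis; with |VT| = 24.5, T = (-11.1, -17.7). ∠VTW = 97.5° gives TW at 80.9° from the x-axis; with |TW| = 22.5, W = (-7.58, 4.52). Then |JW| = |W − J| = 15.4.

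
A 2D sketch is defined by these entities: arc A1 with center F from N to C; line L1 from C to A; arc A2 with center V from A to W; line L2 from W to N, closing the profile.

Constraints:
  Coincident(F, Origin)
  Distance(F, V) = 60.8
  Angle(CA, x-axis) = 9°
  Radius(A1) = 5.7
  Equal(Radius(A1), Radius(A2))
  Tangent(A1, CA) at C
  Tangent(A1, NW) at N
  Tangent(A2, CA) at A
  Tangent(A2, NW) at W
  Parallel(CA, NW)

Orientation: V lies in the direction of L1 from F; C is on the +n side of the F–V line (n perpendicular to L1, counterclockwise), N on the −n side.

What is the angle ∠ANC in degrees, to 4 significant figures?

79.38°

Tangency of A1 to both parallel lines with radius 5.7 puts C and N at F ± 5.7·n: C = (-0.8917, 5.630), N = (0.8917, -5.630). Equal radii place A and W the same way about V: A = V + 5.7·n = (59.16, 15.14), W = V − 5.7·n = (60.94, 3.881). Then cos ∠ANC = NA·NC / (|NA||NC|), giving 79.38°.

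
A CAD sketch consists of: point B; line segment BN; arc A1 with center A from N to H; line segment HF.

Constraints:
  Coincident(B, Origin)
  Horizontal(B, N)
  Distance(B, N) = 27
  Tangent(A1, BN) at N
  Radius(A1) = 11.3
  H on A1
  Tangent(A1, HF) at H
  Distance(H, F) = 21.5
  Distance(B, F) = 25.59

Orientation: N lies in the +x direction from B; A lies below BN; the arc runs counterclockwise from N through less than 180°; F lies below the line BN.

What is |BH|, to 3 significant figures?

18.1

Checks: B.y = 0.00, N.y = 0.00 ✓; |AH| = 11.30 ✓; ∠(AH, HF) = 90.00° ✓; |HF| = 21.50 ✓; |BF| = 25.59 ✓.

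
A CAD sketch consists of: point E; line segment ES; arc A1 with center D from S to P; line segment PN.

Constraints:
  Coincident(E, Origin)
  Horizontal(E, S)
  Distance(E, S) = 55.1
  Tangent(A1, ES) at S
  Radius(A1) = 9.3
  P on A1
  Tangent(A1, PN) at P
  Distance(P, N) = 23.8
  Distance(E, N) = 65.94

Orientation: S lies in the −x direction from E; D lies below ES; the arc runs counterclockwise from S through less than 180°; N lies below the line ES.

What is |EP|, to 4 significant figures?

65.06

E is at the origin; E and S share the same y with |ES| = 55.1 and S on the −x side, so S = (-55.10, 0.000). Since A1 is tangent to ES there, DS ⟂ ES, so D = S + (0, -9.3) = (-55.10, -9.300). Since DP ⟂ PN (tangency), |DN| = √(9.3² + 23.8²) = 25.55 regardless of where P sits on A1. So N lies on both circle(E, 65.94) and circle(D, 25.55); the below-ES intersection is N = (-55.99, -34.84). P is the foot of the tangent from N: P = (-63.87, -12.38).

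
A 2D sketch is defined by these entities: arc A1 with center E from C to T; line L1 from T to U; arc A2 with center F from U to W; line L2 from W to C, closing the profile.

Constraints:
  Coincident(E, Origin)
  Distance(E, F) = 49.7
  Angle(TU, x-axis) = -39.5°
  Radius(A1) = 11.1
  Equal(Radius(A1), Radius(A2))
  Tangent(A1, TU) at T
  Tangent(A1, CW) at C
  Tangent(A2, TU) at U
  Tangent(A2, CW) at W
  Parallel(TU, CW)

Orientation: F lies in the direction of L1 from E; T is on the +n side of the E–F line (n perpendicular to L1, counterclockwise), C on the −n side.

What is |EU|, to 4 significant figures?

50.92

The slot axis is L1's direction at -39.5°, so u = (cos -39.5°, sin -39.5°) = (0.7716, -0.6361) and n = (−sin -39.5°, cos -39.5°) = (0.6361, 0.7716). E is at the origin and F lies 49.7 along u from E, so F = 49.7·u = (38.35, -31.61). Tangency of A1 to both parallel lines with radius 11.1 puts T and C at E ± 11.1·n: T = (7.060, 8.565), C = (-7.060, -8.565). Equal radii place U and W the same way about F: U = F + 11.1·n = (45.41, -23.05), W = F − 11.1·n = (31.29, -40.18). Then |EU| = |U − E| = 50.92.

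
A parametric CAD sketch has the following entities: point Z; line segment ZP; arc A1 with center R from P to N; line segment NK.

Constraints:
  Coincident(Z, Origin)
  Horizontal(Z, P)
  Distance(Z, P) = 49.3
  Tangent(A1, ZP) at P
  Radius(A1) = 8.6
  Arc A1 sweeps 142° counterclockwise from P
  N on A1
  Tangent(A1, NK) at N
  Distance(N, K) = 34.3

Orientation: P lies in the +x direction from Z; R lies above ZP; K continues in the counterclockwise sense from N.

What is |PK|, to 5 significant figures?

42.476

Z is at the origin; ZP is horizontal with |ZP| = 49.3 and P on the +x side, so P = (49.300, 0.0000). Tangency of A1 to ZP means the radius RP is perpendicular to ZP, so R = P + (0, 8.6) = (49.300, 8.6000). On A1, P sits at bearing -90° from R; a 142° counterclockwise sweep puts N at bearing 52°, so N = R + 8.6·(cos 52°, sin 52°) = (54.595, 15.377). Since A1 is tangent to NK there, RN ⟂ NK, so NK runs along (−sin 52°, cos 52°); with |NK| = 34.3, K = (27.566, 36.494). Then |PK| = |K − P| = 42.476.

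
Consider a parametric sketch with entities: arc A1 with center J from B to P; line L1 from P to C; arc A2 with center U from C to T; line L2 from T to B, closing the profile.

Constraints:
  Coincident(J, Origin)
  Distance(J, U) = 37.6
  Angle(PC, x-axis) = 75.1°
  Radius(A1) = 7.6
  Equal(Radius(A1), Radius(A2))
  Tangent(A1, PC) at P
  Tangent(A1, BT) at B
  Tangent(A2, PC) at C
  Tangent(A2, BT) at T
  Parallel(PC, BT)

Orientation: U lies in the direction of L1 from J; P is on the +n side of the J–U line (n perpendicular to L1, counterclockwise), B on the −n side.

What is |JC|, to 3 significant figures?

38.4

The slot axis is L1's direction at 75.1°, so u = (cos 75.1°, sin 75.1°) = (0.257, 0.966) and n = (−sin 75.1°, cos 75.1°) = (-0.966, 0.257). J is at the origin and U lies 37.6 along u from J, so U = 37.6·u = (9.67, 36.3). Tangency of A1 to both parallel lines with radius 7.6 puts P and B at J ± 7.6·n: P = (-7.34, 1.95), B = (7.34, -1.95). Equal radii place C and T the same way about U: C = U + 7.6·n = (2.32, 38.3), T = U − 7.6·n = (17.0, 34.4). Then |JC| = |C − J| = 38.4.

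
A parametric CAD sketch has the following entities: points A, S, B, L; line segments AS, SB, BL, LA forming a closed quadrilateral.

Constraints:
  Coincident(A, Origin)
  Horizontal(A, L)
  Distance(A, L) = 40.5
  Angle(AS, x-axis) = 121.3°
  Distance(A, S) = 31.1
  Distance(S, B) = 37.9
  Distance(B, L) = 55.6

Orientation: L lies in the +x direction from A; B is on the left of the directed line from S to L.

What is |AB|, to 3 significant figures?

51.1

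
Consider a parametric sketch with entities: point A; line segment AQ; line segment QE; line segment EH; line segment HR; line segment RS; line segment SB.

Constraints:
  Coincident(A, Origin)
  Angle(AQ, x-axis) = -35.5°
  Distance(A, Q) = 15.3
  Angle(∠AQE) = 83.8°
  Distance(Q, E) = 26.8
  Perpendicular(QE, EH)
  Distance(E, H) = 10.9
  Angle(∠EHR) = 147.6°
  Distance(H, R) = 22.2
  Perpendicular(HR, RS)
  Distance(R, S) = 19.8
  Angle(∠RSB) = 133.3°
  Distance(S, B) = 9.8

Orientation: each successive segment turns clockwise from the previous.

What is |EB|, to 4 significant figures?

31.89

A is at the origin; AQ runs at -35.5° with length 15.3, so Q = (12.46, -8.885). ∠AQE = 83.8° gives QE at -131.7° from the x-axis; with |QE| = 26.8, E = (-5.372, -28.89). The perpendicularity gives EH at right angles to QE, so EH runs at 138.3°; with |EH| = 10.9, H = (-13.51, -21.64). ∠EHR = 147.6° gives HR at 105.9° from the x-axis; with |HR| = 22.2, R = (-19.59, -0.2930). HR ⟂ RS, so RS runs at 15.90°; with |RS| = 19.8, S = (-0.5500, 5.131). ∠RSB = 133.3° gives SB at -30.80° from the x-axis; with |SB| = 9.8, B = (7.868, 0.1134). Then |EB| = |B − E| = 31.89.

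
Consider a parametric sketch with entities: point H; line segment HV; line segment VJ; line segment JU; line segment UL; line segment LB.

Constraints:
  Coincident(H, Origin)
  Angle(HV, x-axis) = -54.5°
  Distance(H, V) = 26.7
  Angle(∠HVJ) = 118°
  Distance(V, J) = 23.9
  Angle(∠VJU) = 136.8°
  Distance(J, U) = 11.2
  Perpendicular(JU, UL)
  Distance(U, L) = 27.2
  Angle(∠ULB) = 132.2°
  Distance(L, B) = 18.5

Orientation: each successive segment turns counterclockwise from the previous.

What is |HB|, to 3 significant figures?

8.30

The perpendicularity gives UL at right angles to JU, so UL runs at 141°; with |UL| = 27.2, L = (25.2, 7.28). ∠ULB = 132.2° gives LB at -172° from the x-axis; with |LB| = 18.5, B = (6.95, 4.54). Then |HB| = |B − H| = 8.30.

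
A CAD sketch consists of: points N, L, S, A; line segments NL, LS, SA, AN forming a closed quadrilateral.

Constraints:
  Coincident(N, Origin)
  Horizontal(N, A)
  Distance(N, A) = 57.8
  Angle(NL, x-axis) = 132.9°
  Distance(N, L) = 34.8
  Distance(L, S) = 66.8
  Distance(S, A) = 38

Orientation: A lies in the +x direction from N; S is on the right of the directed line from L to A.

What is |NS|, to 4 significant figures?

32.21

Checks: |LS| = 66.80 ✓; |SA| = 38.00 ✓.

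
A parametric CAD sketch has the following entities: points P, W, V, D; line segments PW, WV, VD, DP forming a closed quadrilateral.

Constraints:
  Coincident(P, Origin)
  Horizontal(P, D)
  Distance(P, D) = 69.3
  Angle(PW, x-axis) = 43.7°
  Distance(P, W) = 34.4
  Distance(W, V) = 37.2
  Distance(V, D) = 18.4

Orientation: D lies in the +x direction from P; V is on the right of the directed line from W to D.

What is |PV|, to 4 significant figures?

51.16

P is at the origin; PD is horizontal with |PD| = 69.3 and D in +x, so D = (69.3, 0). PW runs at 43.7° with |PW| = 34.4, so W = (24.87, 23.77). V is determined by |WV| = 37.2 and |VD| = 18.4 together: it lies at the intersection of circle(W, 37.2) and circle(D, 18.4). With |WD| = 50.39, the foot of the radical line on WD is 35.57 from W and the perpendicular offset is √(37.2² − 35.57²) = 10.90. Taking the right-of-WD solution: V = (51.09, -2.624).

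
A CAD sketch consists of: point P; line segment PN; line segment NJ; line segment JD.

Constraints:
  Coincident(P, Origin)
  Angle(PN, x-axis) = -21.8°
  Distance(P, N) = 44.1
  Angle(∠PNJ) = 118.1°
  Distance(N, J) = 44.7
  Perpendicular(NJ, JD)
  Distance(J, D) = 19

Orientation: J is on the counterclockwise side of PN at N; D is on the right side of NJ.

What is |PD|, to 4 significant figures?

87.40

P is at the origin; PN runs at -21.8° with length 44.1, so N = 44.1·(cos -21.8°, sin -21.8°) = (40.95, -16.38). ∠PNJ = 118.1°, so NJ runs at -21.8° + (180° − 118.1°) = 40.10° from the x-axis; with |NJ| = 44.7, J = N + 44.7·(cos 40.10°, sin 40.10°) = (75.14, 12.42). NJ is perpendicular to JD; with |JD| = 19.0 on the right of NJ, D = J + 19.0·(0.6441, -0.7649) = (87.38, -2.119). Then |PD| = |D − P| = 87.40.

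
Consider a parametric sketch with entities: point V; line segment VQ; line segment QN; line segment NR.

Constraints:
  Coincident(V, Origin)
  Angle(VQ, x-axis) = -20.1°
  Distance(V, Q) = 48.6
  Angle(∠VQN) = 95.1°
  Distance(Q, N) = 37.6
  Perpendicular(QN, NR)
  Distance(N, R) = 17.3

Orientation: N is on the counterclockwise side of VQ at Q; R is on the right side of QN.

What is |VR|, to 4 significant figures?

77.94

V is at the origin; VQ runs at -20.1° with length 48.6, so Q = 48.6·(cos -20.1°, sin -20.1°) = (45.64, -16.70). ∠VQN = 95.1°, so QN runs at -20.1° + (180° − 95.1°) = 64.80° from the x-axis; with |QN| = 37.6, N = Q + 37.6·(cos 64.80°, sin 64.80°) = (61.65, 17.32). The perpendicularity gives NR at right angles to QN; with |NR| = 17.3 on the right of QN, R = N + 17.3·(0.9048, -0.4258) = (77.30, 9.954). Then |VR| = |R − V| = 77.94.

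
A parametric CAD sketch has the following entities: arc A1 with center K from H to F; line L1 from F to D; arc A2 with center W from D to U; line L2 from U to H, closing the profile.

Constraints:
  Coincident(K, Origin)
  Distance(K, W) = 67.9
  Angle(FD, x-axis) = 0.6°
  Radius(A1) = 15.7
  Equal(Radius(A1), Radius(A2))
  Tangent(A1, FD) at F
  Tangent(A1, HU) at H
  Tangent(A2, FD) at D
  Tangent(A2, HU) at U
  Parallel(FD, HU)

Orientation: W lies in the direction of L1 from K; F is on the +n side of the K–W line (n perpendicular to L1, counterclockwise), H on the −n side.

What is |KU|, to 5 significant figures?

69.691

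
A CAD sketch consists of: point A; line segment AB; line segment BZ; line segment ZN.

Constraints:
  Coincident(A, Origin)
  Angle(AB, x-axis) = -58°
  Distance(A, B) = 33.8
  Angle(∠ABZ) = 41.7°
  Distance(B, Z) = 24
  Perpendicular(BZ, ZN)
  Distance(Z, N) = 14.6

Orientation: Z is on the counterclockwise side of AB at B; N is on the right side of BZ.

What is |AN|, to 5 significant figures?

37.105

∠ABZ = 41.7°, so BZ runs at -58.0° + (180° − 41.7°) = 80.300° from the x-axis; with |BZ| = 24.0, Z = B + 24.0·(cos 80.300°, sin 80.300°) = (21.955, -5.0071). BZ is perpendicular to ZN; with |ZN| = 14.6 on the right of BZ, N = Z + 14.6·(0.98570, -0.16849) = (36.346, -7.4671). Then |AN| = |N − A| = 37.105.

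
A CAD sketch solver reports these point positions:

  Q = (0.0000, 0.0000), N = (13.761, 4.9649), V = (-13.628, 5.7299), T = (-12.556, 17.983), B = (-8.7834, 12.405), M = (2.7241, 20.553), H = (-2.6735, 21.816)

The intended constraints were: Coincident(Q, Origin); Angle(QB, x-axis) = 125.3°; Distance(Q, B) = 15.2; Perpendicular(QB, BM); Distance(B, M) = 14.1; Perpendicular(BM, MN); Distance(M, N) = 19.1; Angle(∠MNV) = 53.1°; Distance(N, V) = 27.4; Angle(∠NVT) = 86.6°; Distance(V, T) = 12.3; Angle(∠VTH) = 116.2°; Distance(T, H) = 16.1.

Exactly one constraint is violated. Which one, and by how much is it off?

Distance(T, H) = 16.1 — off by 5.50.

Q = (0.00, 0.00) ✓; QB at 125.3° ✓; |QB| = 15.20 ✓; ∠(QB, BM) = 90.00° ✓; |BM| = 14.10 ✓; ∠(BM, MN) = 90.00° ✓; |MN| = 19.10 ✓; ∠MNV = 53.10° ✓; |NV| = 27.40 ✓; ∠NVT = 86.60° ✓; |VT| = 12.30 ✓; ∠VTH = 116.2° ✓; |TH| = 10.60 ✗.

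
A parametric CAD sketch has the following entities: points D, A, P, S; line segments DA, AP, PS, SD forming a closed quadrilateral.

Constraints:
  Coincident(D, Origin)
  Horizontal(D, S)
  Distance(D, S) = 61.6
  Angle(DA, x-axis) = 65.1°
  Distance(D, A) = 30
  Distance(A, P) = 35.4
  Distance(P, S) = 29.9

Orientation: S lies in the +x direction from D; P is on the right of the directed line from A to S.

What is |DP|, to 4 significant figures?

31.91

Checks: |AP| = 35.40 ✓; |PS| = 29.90 ✓.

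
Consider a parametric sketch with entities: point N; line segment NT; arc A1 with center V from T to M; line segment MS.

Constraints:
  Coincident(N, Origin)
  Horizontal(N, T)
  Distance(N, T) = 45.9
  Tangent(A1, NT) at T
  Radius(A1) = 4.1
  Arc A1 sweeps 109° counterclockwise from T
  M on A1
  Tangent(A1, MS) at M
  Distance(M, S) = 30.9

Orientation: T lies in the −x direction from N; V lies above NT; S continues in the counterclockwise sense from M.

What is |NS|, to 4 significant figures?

62.56

On A1, T sits at bearing -90° from V; a 109° counterclockwise sweep puts M at bearing 19°, so M = V + 4.1·(cos 19°, sin 19°) = (-42.02, 5.435). A1 meets MS tangentially, so VM is at right angles to MS, so MS runs along (−sin 19°, cos 19°); with |MS| = 30.9, S = (-52.08, 34.65). Then |NS| = |S − N| = 62.56.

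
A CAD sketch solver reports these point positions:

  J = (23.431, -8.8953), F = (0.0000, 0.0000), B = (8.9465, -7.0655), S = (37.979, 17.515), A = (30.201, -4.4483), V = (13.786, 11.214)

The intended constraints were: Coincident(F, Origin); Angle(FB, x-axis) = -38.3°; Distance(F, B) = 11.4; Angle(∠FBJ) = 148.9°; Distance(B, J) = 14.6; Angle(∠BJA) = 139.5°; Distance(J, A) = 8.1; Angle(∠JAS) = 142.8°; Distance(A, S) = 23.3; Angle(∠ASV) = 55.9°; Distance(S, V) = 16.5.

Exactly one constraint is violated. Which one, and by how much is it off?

Distance(S, V) = 16.5 — off by 8.50.

F = (0.00, 0.00) ✓; FB at -38.30° ✓; |FB| = 11.40 ✓; ∠FBJ = 148.9° ✓; |BJ| = 14.60 ✓; ∠BJA = 139.5° ✓; |JA| = 8.100 ✓; ∠JAS = 142.8° ✓; |AS| = 23.30 ✓; ∠ASV = 55.90° ✓; |SV| = 25.00 ✗.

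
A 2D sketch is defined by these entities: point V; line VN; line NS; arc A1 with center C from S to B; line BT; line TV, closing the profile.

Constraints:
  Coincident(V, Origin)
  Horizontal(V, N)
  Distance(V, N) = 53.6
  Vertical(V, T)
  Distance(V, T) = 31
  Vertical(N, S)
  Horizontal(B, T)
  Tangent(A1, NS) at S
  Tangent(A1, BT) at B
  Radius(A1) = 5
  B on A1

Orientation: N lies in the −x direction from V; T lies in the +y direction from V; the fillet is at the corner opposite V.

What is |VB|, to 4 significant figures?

57.65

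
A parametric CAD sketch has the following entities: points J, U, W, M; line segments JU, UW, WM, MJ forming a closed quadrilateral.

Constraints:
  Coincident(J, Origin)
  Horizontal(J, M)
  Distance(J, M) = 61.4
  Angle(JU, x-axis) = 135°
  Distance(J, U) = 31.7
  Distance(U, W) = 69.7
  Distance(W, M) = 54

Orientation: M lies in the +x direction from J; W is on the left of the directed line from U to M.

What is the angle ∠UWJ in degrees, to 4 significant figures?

26.92°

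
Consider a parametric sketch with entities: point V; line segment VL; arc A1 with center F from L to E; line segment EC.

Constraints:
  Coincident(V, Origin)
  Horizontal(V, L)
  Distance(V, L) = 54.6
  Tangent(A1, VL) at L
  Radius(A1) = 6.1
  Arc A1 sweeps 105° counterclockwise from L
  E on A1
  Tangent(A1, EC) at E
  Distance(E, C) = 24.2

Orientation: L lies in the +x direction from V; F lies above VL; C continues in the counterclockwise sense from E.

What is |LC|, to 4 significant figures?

31.06

On A1, L sits at bearing -90° from F; a 105° counterclockwise sweep puts E at bearing 15°, so E = F + 6.1·(cos 15°, sin 15°) = (60.49, 7.679). Tangency of A1 to EC means the radius FE is perpendicular to EC, so EC runs along (−sin 15°, cos 15°); with |EC| = 24.2, C = (54.23, 31.05). Then |LC| = |C − L| = 31.06.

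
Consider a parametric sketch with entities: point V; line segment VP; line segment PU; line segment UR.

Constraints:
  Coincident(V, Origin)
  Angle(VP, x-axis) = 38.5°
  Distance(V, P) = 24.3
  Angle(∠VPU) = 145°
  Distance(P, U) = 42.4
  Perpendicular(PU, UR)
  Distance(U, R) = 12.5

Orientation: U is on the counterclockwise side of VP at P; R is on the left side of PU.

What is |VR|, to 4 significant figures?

62.32

∠VPU = 145.0°, so PU runs at 38.5° + (180° − 145.0°) = 73.50° from the x-axis; with |PU| = 42.4, U = P + 42.4·(cos 73.50°, sin 73.50°) = (31.06, 55.78). PU is perpendicular to UR; with |UR| = 12.5 on the left of PU, R = U + 12.5·(-0.9588, 0.2840) = (19.07, 59.33). Then |VR| = |R − V| = 62.32.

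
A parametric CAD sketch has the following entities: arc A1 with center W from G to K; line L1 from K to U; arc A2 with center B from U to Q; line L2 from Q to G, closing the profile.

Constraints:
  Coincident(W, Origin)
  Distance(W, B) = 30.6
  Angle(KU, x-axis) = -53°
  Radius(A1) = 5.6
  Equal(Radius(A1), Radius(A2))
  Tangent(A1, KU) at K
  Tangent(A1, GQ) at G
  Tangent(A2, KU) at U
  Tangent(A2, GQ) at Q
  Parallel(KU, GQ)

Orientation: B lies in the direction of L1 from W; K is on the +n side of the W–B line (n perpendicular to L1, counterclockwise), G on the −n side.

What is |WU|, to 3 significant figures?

31.1

Tangency of A1 to both parallel lines with radius 5.6 puts K and G at W ± 5.6·n: K = (4.47, 3.37), G = (-4.47, -3.37). Equal radii place U and Q the same way about B: U = B + 5.6·n = (22.9, -21.1), Q = B − 5.6·n = (13.9, -27.8). Then |WU| = |U − W| = 31.1.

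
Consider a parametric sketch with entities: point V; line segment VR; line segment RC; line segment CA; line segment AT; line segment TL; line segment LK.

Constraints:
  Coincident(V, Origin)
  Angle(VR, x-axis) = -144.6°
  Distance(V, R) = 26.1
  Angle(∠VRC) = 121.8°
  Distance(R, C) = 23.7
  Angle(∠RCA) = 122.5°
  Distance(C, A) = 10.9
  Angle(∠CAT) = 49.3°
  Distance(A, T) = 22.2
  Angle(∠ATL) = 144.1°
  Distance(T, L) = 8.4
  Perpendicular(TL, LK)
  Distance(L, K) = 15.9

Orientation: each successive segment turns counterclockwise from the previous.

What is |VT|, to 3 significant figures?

26.8

V is at the origin; VR runs at -144.6° with length 26.1, so R = (-21.3, -15.1). ∠VRC = 121.8° gives RC at -86.4° from the x-axis; with |RC| = 23.7, C = (-19.8, -38.8). ∠RCA = 122.5° gives CA at -28.9° from the x-axis; with |CA| = 10.9, A = (-10.2, -44.0). ∠CAT = 49.3° gives AT at 102° from the x-axis; with |AT| = 22.2, T = (-14.8, -22.3). Then |VT| = |T − V| = 26.8.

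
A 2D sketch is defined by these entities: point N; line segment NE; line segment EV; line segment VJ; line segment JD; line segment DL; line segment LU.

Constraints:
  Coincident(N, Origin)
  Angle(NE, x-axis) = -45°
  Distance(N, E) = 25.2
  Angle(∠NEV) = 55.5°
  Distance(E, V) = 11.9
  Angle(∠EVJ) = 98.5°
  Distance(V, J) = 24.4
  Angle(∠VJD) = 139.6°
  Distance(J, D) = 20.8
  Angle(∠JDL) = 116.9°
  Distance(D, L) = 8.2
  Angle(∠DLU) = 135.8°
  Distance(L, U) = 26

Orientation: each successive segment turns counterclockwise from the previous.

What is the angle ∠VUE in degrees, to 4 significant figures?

12.70°

N is at the origin; NE runs at -45.0° with length 25.2, so E = (17.82, -17.82). ∠NEV = 55.5° gives EV at 79.50° from the x-axis; with |EV| = 11.9, V = (19.99, -6.118). ∠EVJ = 98.5° gives VJ at 161.0° from the x-axis; with |VJ| = 24.4, J = (-3.083, 1.826). ∠VJD = 139.6° gives JD at -158.6° from the x-axis; with |JD| = 20.8, D = (-22.45, -5.764). ∠JDL = 116.9° gives DL at -95.50° from the x-axis; with |DL| = 8.2, L = (-23.23, -13.93). ∠DLU = 135.8° gives LU at -51.30° from the x-axis; with |LU| = 26.0, U = (-6.979, -34.22). Then cos ∠VUE = UV·UE / (|UV||UE|), giving 12.70°.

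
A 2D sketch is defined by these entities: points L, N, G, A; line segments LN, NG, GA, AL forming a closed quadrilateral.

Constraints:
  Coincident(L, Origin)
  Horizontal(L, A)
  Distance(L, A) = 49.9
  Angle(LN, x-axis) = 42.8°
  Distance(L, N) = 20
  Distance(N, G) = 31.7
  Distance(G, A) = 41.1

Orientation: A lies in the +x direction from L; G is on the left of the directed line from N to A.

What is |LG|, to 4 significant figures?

51.58

Checks: |NG| = 31.70 ✓; |GA| = 41.10 ✓.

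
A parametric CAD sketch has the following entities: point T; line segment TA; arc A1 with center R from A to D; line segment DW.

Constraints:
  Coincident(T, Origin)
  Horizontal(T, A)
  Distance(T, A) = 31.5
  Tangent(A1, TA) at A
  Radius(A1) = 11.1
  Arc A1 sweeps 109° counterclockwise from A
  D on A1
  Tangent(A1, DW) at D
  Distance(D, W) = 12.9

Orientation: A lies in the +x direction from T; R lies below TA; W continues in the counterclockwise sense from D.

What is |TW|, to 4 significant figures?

36.87

On A1, A sits at bearing 90° from R; a 109° counterclockwise sweep puts D at bearing 199°, so D = R + 11.1·(cos 199°, sin 199°) = (21.00, -14.71). Tangency of A1 to DW means the radius RD is perpendicular to DW, so DW runs along (−sin 199°, cos 199°); with |DW| = 12.9, W = (25.20, -26.91). Then |TW| = |W − T| = 36.87.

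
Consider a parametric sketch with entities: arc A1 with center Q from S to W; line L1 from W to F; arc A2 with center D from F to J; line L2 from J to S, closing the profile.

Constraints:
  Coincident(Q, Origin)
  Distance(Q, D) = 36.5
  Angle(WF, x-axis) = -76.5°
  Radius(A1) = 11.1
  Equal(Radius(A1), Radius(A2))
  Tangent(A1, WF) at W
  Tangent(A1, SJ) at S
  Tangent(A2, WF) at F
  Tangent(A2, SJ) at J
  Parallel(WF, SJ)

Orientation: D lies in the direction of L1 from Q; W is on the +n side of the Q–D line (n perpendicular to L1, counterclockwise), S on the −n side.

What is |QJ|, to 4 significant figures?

38.15

Tangency of A1 to both parallel lines with radius 11.1 puts W and S at Q ± 11.1·n: W = (10.79, 2.591), S = (-10.79, -2.591). Equal radii place F and J the same way about D: F = D + 11.1·n = (19.31, -32.90), J = D − 11.1·n = (-2.273, -38.08). Then |QJ| = |J − Q| = 38.15.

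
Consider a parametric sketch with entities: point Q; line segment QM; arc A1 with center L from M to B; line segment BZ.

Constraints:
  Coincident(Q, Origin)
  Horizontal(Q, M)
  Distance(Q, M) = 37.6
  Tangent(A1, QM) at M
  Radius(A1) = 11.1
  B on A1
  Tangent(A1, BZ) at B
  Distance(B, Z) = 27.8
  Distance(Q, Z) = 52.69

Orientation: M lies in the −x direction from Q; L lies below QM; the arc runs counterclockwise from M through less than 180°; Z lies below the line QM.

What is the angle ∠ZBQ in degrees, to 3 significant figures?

79.6°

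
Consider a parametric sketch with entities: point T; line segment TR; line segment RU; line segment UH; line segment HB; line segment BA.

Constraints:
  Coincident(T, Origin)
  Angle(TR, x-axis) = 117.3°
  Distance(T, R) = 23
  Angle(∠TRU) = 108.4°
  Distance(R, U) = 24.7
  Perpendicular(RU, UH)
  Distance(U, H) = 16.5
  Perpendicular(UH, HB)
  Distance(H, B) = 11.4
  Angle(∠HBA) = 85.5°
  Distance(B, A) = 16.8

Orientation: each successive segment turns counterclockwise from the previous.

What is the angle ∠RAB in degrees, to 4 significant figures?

84.53°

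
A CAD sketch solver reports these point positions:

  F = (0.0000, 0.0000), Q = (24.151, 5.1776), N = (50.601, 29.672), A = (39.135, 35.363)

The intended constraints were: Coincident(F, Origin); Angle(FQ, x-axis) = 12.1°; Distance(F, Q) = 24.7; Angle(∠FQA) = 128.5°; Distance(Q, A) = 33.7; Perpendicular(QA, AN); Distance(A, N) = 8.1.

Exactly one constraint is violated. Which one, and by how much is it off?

Distance(A, N) = 8.1 — off by 4.70.

F = (0.00, 0.00) ✓; FQ at 12.10° ✓; |FQ| = 24.70 ✓; ∠FQA = 128.5° ✓; |QA| = 33.70 ✓; ∠(QA, AN) = 90.00° ✓; |AN| = 12.80 ✗.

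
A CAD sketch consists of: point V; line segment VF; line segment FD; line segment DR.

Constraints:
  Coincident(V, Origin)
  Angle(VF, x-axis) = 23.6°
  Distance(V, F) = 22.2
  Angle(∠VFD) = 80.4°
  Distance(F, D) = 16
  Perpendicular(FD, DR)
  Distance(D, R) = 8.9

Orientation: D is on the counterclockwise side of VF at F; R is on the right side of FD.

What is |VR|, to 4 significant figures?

33.15

∠VFD = 80.4°, so FD runs at 23.6° + (180° − 80.4°) = 123.2° from the x-axis; with |FD| = 16.0, D = F + 16.0·(cos 123.2°, sin 123.2°) = (11.58, 22.28). FD is perpendicular to DR; with |DR| = 8.9 on the right of FD, R = D + 8.9·(0.8368, 0.5476) = (19.03, 27.15). Then |VR| = |R − V| = 33.15.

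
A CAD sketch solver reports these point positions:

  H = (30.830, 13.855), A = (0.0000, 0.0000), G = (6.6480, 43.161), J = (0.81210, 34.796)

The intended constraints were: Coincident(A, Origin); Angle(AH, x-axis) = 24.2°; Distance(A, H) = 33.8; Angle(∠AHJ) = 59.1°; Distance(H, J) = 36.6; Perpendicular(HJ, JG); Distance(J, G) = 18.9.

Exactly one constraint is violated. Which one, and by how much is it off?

Distance(J, G) = 18.9 — off by 8.70.

A = (0.00, 0.00) ✓; AH at 24.20° ✓; |AH| = 33.80 ✓; ∠AHJ = 59.10° ✓; |HJ| = 36.60 ✓; ∠(HJ, JG) = 90.00° ✓; |JG| = 10.20 ✗.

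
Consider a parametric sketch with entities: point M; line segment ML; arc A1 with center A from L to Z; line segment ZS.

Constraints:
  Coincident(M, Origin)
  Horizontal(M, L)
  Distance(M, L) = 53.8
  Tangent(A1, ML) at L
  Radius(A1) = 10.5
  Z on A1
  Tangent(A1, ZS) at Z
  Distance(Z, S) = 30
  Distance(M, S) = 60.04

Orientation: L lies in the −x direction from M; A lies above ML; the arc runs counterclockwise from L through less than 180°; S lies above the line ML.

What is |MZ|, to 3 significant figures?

44.6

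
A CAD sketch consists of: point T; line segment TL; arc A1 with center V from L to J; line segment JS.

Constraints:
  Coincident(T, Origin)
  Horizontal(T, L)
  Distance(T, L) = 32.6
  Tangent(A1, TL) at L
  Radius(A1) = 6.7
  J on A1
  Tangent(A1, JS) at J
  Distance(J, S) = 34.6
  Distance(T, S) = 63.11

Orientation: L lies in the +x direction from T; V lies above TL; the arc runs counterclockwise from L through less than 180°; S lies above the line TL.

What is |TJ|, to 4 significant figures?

39.06

Checks: |VJ| = 6.700 ✓; ∠(VJ, JS) = 90.00° ✓; |JS| = 34.60 ✓; |TS| = 63.11 ✓.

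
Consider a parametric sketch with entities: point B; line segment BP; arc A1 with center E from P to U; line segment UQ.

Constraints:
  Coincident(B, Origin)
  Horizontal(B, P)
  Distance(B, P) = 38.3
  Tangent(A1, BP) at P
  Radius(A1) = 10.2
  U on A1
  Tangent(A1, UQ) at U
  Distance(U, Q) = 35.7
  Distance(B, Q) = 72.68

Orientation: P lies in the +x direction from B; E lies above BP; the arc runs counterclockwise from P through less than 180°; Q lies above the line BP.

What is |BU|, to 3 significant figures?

48.2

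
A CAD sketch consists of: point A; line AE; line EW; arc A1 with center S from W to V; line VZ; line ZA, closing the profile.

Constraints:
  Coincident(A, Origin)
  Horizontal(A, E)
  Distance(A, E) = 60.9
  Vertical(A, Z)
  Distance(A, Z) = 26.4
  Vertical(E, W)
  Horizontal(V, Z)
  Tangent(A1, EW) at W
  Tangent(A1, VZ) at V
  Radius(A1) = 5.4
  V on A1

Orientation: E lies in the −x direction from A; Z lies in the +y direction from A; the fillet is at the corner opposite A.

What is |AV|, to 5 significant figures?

61.459

The virtual corner opposite A is at (-60.900, 26.400). The tangent condition forces SW to be normal to EW and A1 meets VZ tangentially, so SV is at right angles to VZ, with radius 5.4, so the center S sits 5.4 in from both sides at S = (-55.500, 21.000). That places the tangent points at W = (-60.900, 21.000) on EW and V = (-55.500, 26.400) on VZ. Then |AV| = |V − A| = 61.459.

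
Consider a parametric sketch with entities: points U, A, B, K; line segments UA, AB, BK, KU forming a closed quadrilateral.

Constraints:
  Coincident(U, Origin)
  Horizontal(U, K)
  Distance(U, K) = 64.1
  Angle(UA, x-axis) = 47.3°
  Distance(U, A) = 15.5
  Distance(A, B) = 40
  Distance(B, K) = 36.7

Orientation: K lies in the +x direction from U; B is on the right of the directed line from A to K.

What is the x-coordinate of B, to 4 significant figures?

33.99

Checks: |AB| = 40.00 ✓; |BK| = 36.70 ✓.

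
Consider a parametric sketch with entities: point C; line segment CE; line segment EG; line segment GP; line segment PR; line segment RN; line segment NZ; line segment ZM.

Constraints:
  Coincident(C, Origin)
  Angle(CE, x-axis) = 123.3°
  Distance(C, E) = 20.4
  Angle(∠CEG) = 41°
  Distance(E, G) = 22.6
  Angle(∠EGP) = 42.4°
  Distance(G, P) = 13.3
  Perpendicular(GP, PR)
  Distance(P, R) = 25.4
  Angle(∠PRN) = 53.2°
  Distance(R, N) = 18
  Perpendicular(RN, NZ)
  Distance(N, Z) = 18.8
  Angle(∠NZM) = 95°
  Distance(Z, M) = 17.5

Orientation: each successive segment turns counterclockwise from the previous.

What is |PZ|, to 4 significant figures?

3.182

∠PRN = 53.2° gives RN at -103.3° from the x-axis; with |RN| = 18.0, N = (-24.46, 5.154). The perpendicularity gives NZ at right angles to RN, so NZ runs at -13.30°; with |NZ| = 18.8, Z = (-6.163, 0.8294). Then |PZ| = |Z − P| = 3.182.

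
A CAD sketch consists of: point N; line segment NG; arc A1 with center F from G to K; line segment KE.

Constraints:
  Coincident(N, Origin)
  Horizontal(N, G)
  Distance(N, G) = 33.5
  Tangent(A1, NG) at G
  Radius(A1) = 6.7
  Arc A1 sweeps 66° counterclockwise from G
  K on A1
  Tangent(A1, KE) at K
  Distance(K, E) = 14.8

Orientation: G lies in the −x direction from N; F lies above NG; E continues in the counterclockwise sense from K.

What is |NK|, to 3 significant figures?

27.7

N is at the origin; N and G share the same y with |NG| = 33.5 and G on the −x side, so G = (-33.5, 0.00). The tangent condition forces FG to be normal to NG, so F = G + (0, 6.7) = (-33.5, 6.70). On A1, G sits at bearing -90° from F; a 66° counterclockwise sweep puts K at bearing -24°, so K = F + 6.7·(cos -24°, sin -24°) = (-27.4, 3.97). Then |NK| = |K − N| = 27.7.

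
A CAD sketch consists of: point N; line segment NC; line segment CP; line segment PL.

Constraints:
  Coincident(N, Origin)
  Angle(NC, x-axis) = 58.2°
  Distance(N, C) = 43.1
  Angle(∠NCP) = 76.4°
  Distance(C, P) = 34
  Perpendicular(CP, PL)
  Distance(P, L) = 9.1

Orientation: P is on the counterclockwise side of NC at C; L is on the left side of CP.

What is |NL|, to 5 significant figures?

40.557

N is at the origin; NC runs at 58.2° with length 43.1, so C = 43.1·(cos 58.2°, sin 58.2°) = (22.712, 36.630). ∠NCP = 76.4°, so CP runs at 58.2° + (180° − 76.4°) = 161.80° from the x-axis; with |CP| = 34.0, P = C + 34.0·(cos 161.80°, sin 161.80°) = (-9.5873, 47.250). CP ⟂ PL; with |PL| = 9.1 on the left of CP, L = P + 9.1·(-0.31233, -0.94997) = (-12.430, 38.605). Then |NL| = |L − N| = 40.557.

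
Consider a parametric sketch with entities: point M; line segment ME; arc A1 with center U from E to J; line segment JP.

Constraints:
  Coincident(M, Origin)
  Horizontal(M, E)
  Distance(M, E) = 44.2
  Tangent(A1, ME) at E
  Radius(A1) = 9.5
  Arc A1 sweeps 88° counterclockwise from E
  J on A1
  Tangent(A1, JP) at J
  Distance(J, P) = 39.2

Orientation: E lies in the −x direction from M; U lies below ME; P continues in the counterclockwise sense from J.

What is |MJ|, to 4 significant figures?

54.47

M is at the origin; M and E share the same y with |ME| = 44.2 and E on the −x side, so E = (-44.20, 0.000). Since A1 is tangent to ME there, UE ⟂ ME, so U = E + (0, -9.5) = (-44.20, -9.500). On A1, E sits at bearing 90° from U; an 88° counterclockwise sweep puts J at bearing 178°, so J = U + 9.5·(cos 178°, sin 178°) = (-53.69, -9.168). Then |MJ| = |J − M| = 54.47.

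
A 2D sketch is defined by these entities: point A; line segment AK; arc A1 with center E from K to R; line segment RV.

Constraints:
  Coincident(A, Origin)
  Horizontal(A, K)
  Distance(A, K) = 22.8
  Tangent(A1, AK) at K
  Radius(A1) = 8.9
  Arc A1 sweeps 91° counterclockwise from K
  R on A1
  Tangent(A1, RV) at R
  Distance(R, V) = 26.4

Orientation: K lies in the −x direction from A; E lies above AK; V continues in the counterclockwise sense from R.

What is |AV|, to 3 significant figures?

38.3

On A1, K sits at bearing -90° from E; a 91° counterclockwise sweep puts R at bearing 1°, so R = E + 8.9·(cos 1°, sin 1°) = (-13.9, 9.06). The tangent condition forces ER to be normal to RV, so RV runs along (−sin 1°, cos 1°); with |RV| = 26.4, V = (-14.4, 35.5). Then |AV| = |V − A| = 38.3.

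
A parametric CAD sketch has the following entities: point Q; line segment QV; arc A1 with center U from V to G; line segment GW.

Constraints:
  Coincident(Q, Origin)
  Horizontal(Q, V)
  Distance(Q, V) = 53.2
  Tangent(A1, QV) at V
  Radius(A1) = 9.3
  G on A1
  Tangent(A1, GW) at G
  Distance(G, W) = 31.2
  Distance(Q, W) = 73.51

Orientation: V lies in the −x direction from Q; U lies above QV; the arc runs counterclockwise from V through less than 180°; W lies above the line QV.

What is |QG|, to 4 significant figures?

47.33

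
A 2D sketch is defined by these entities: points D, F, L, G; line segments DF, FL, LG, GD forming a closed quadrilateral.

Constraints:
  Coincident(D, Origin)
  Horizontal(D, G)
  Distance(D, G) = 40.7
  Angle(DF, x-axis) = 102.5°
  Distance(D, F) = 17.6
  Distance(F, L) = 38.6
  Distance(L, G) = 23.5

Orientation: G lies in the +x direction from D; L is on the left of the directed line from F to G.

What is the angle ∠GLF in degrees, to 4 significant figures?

97.41°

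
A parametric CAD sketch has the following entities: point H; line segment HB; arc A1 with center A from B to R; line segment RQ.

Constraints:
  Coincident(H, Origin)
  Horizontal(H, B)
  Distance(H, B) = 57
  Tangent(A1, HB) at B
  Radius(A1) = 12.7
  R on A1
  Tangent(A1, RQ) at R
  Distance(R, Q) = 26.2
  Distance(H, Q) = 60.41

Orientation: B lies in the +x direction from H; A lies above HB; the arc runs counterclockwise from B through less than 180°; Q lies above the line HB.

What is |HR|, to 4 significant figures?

69.06

Checks: |AB| = 12.70 ✓; |AR| = 12.70 ✓; ∠(AR, RQ) = 90.00° ✓; |RQ| = 26.20 ✓; |HQ| = 60.41 ✓.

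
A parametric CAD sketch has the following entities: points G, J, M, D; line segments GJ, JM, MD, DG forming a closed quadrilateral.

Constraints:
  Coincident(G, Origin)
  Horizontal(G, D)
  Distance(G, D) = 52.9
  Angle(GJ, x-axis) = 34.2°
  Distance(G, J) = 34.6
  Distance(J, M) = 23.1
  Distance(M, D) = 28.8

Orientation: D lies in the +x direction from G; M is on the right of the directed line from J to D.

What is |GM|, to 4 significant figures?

24.50

Checks: |JM| = 23.10 ✓; |MD| = 28.80 ✓.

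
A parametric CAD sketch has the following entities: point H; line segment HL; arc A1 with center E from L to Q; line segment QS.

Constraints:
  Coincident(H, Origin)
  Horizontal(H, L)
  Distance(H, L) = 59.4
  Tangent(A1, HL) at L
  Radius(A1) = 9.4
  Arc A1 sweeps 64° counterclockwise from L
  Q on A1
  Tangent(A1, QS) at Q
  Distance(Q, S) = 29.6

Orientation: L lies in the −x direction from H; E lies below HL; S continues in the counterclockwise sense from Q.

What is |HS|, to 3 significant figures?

86.9

H is at the origin; HL is horizontal with |HL| = 59.4 and L on the −x side, so L = (-59.4, 0.00). The tangent condition forces EL to be normal to HL, so E = L + (0, -9.4) = (-59.4, -9.40). On A1, L sits at bearing 90° from E; a 64° counterclockwise sweep puts Q at bearing 154°, so Q = E + 9.4·(cos 154°, sin 154°) = (-67.8, -5.28). Tangency of A1 to QS means the radius EQ is perpendicular to QS, so QS runs along (−sin 154°, cos 154°); with |QS| = 29.6, S = (-80.8, -31.9). Then |HS| = |S − H| = 86.9.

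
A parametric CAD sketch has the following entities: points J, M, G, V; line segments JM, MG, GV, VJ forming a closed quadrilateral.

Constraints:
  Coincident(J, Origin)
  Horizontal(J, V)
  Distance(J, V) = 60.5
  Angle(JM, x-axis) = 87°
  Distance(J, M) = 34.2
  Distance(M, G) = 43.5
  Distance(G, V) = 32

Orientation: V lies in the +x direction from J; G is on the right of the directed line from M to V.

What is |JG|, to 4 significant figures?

28.50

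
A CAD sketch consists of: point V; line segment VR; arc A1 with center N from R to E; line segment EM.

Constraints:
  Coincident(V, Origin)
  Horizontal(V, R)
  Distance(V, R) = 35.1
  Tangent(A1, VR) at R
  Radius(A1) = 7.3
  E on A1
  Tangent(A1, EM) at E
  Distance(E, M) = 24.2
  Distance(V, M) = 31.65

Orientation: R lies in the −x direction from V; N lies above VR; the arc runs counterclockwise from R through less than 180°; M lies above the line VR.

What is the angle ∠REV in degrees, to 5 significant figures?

139.50°

Checks: |NE| = 7.300 ✓; ∠(NE, EM) = 90.00° ✓; |EM| = 24.20 ✓; |VM| = 31.65 ✓.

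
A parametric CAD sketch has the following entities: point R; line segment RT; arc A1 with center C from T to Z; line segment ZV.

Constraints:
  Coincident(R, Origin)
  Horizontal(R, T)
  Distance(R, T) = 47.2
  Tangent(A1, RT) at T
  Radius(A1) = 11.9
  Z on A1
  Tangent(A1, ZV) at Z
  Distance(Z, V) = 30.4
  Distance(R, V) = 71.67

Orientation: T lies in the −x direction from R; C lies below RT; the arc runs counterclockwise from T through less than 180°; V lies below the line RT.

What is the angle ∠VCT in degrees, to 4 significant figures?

161.8°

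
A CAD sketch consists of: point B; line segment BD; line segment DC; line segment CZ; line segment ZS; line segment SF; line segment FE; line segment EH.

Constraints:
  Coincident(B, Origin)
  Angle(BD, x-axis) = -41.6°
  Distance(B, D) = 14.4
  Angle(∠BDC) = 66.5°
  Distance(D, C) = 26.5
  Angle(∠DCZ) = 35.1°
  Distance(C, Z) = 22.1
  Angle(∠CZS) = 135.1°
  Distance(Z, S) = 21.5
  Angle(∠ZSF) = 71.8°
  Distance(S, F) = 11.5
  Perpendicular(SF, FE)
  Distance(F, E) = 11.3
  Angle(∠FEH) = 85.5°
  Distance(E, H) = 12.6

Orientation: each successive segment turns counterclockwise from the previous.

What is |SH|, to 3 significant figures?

10.4

B is at the origin; BD runs at -41.6° with length 14.4, so D = (10.8, -9.56). ∠BDC = 66.5° gives DC at 71.9° from the x-axis; with |DC| = 26.5, C = (19.0, 15.6). ∠DCZ = 35.1° gives CZ at -143° from the x-axis; with |CZ| = 22.1, Z = (1.31, 2.39). ∠CZS = 135.1° gives ZS at -98.3° from the x-axis; with |ZS| = 21.5, S = (-1.80, -18.9). ∠ZSF = 71.8° gives SF at 9.90° from the x-axis; with |SF| = 11.5, F = (9.53, -16.9). The perpendicularity gives FE at right angles to SF, so FE runs at 99.9°; with |FE| = 11.3, E = (7.59, -5.78). ∠FEH = 85.5° gives EH at -166° from the x-axis; with |EH| = 12.6, H = (-4.62, -8.91). Then |SH| = |H − S| = 10.4.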